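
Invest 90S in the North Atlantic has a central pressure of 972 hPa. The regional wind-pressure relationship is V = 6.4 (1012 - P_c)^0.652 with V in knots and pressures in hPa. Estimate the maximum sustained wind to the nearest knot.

ΔP = 1012 − 972 = 40 hPa.
40^0.652 ≈ 11.080.
V ≈ 6.4 × 11.080 ≈ 70.9 kt.

71 kt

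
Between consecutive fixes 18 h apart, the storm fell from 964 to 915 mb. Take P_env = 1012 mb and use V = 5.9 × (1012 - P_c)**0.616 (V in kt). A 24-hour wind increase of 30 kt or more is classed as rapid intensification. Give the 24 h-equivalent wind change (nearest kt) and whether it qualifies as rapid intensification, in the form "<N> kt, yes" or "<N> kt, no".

46 kt, yes

V₁: ΔP = 48, V ≈ 5.9 × 48^0.616 ≈ 64.05 kt.
V₂: ΔP = 97, V ≈ 5.9 × 97^0.616 ≈ 98.79 kt.
ΔV over 18 h = 34.74 kt → 24 h equivalent = 34.74 × 24/18 ≈ 46.32 kt.
46 kt ≥ 30 kt ⇒ rapid intensification.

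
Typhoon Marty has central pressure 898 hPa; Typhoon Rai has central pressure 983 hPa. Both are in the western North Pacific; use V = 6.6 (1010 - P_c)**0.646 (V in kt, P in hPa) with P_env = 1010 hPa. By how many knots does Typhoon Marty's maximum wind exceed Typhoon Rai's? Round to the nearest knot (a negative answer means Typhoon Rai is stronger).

84 kt

Typhoon Marty: ΔP = 112; V ≈ 6.6 × 112^0.646 ≈ 139.10 kt.
Typhoon Rai: ΔP = 27; V ≈ 6.6 × 27^0.646 ≈ 55.49 kt.
Difference ≈ 139.10 − 55.49 = 83.61 → 84 kt.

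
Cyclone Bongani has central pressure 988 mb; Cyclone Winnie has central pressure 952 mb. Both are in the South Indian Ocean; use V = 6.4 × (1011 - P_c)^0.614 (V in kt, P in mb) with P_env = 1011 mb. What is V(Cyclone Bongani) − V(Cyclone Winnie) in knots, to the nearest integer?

Cyclone Bongani: ΔP = 23; V ≈ 6.4 × 23^0.614 ≈ 43.88 kt.
Cyclone Winnie: ΔP = 59; V ≈ 6.4 × 59^0.614 ≈ 78.25 kt.
Difference ≈ 43.88 − 78.25 = -34.37 → -34 kt.

-34 kt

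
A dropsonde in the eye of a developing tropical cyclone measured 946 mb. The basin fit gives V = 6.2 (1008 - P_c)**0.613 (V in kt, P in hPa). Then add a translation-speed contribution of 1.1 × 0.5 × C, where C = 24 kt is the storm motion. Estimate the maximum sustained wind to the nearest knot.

ΔP = 1008 − 946 = 62 mb.
62^0.613 ≈ 12.553.
V ≈ 6.2 × 12.553 ≈ 77.8 kt.
Translation term: 1.1 × 0.5 × 24 = 13.2 kt.
Corrected V ≈ 91 kt → 91 kt.

91 kt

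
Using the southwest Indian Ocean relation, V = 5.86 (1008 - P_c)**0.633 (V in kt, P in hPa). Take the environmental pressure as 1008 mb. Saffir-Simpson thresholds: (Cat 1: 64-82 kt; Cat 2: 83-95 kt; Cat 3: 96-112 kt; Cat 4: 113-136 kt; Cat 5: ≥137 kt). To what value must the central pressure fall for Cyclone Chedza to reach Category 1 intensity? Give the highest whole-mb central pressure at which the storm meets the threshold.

Category 1 begins at V = 64 kt.
Required ΔP = (64/5.86)^(1/0.633) = 10.922^1.580 ≈ 43.68 mb.
P_c ≤ 1008 − 43.68 = 964.32, so the highest integer P_c is 964 mb.

964 mb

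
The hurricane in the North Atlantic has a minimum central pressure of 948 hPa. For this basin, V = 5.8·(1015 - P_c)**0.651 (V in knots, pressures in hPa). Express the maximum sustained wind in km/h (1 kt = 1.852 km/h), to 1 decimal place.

ΔP = 1015 − 948 = 67 hPa.
V ≈ 5.8 × 67^0.651 = 5.8 × 15.445 ≈ 89.578 kt.
89.578 × 1.852 ≈ 165.90 km/h → 165.9 km/h.

165.9 km/h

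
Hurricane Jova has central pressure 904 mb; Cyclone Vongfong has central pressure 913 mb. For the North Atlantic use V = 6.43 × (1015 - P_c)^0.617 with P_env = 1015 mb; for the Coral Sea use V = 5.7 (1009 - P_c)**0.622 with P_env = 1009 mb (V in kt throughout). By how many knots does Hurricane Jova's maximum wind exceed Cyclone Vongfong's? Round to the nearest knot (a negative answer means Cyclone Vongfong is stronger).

20 kt

Hurricane Jova: ΔP = 111; V ≈ 6.43 × 111^0.617 ≈ 117.54 kt.
Cyclone Vongfong: ΔP = 96; V ≈ 5.7 × 96^0.622 ≈ 97.46 kt.
Difference ≈ 117.54 − 97.46 = 20.08 → 20 kt.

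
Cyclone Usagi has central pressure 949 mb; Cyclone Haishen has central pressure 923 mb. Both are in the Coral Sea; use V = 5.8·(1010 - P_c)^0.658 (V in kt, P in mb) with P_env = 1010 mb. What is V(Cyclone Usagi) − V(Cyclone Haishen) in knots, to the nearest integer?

-23 kt

Cyclone Usagi: ΔP = 61; V ≈ 5.8 × 61^0.658 ≈ 86.73 kt.
Cyclone Haishen: ΔP = 87; V ≈ 5.8 × 87^0.658 ≈ 109.55 kt.
Difference ≈ 86.73 − 109.55 = -22.82 → -23 kt.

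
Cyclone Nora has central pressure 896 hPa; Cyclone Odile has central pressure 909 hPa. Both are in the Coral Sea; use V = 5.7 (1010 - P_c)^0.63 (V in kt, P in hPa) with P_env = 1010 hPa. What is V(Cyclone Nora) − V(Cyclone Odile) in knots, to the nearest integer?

8 kt

Cyclone Nora: ΔP = 114; V ≈ 5.7 × 114^0.63 ≈ 112.65 kt.
Cyclone Odile: ΔP = 101; V ≈ 5.7 × 101^0.63 ≈ 104.38 kt.
Difference ≈ 112.65 − 104.38 = 8.27 → 8 kt.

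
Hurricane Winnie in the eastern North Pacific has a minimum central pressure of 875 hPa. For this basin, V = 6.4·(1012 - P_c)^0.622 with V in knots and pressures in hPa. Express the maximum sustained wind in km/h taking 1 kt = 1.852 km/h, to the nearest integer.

ΔP = 1012 − 875 = 137 hPa.
V ≈ 6.4 × 137^0.622 = 6.4 × 21.332 ≈ 136.528 kt.
136.528 × 1.852 ≈ 252.85 km/h → 253 km/h.

253 km/h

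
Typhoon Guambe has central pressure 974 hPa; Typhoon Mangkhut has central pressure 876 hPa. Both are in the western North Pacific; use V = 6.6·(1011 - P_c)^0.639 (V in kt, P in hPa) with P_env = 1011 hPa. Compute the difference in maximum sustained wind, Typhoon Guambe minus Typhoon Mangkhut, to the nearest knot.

Typhoon Guambe: ΔP = 37; V ≈ 6.6 × 37^0.639 ≈ 66.32 kt.
Typhoon Mangkhut: ΔP = 135; V ≈ 6.6 × 135^0.639 ≈ 151.64 kt.
Difference ≈ 66.32 − 151.64 = -85.32 → -85 kt.

-85 kt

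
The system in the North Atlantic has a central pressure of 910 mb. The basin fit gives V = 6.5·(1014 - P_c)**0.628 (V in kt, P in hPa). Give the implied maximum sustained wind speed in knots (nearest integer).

ΔP = 1014 − 910 = 104 mb.
104^0.628 ≈ 18.480.
V ≈ 6.5 × 18.480 ≈ 120.1 kt.

120 kt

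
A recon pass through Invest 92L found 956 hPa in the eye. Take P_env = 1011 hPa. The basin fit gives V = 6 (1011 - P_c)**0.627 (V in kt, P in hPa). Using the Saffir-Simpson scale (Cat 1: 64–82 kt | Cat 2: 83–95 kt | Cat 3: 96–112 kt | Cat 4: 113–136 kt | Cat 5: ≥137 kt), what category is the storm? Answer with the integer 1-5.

ΔP = 1011 − 956 = 55 hPa.
V ≈ 6 × 55^0.627 = 6 × 12.34 ≈ 74 kt.
74 kt falls in the Category 1 band.

1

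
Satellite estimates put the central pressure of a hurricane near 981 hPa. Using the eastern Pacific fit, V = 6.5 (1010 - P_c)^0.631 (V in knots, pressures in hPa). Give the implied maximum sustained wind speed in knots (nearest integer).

54 kt

ΔP = 1010 − 981 = 29 hPa.
29^0.631 ≈ 8.371.
V ≈ 6.5 × 8.371 ≈ 54.4 kt.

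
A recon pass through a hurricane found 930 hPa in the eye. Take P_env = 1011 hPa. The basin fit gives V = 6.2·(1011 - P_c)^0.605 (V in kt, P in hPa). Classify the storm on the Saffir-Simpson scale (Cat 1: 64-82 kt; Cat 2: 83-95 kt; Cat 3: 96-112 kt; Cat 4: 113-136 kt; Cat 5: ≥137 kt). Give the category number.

ΔP = 1011 − 930 = 81 hPa.
V ≈ 6.2 × 81^0.605 = 6.2 × 14.28 ≈ 89 kt.
89 kt falls in the Category 2 band.

2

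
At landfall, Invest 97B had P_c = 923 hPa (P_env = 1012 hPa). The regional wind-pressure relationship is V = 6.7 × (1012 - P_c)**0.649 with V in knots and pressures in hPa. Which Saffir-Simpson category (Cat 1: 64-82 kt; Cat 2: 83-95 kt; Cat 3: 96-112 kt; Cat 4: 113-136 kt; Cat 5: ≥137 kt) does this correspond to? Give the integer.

4

ΔP = 1012 − 923 = 89 hPa.
V ≈ 6.7 × 89^0.649 = 6.7 × 18.41 ≈ 123 kt.
123 kt falls in the Category 4 band.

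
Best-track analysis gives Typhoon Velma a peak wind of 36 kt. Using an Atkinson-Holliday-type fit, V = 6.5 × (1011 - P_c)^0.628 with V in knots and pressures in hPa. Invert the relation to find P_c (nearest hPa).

ΔP = (V / 6.5)^(1/0.628) = (36/6.5)^1.592.
36/6.5 = 5.538; 5.538^1.592 ≈ 15.27 hPa.
P_c = 1011 − 15.27 = 995.73 ≈ 996 hPa.

996 hPa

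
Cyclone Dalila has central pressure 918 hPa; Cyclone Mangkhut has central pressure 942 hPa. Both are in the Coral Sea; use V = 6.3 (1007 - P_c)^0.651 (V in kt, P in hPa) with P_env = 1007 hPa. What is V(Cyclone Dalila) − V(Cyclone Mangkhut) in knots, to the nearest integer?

Cyclone Dalila: ΔP = 89; V ≈ 6.3 × 89^0.651 ≈ 117.06 kt.
Cyclone Mangkhut: ΔP = 65; V ≈ 6.3 × 65^0.651 ≈ 95.40 kt.
Difference ≈ 117.06 − 95.40 = 21.66 → 22 kt.

22 kt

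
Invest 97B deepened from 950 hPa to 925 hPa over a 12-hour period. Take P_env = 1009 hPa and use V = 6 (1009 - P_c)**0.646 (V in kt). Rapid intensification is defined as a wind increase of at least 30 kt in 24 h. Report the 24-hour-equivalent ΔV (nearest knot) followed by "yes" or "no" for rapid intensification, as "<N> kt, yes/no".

V₁: ΔP = 59, V ≈ 6 × 59^0.646 ≈ 83.58 kt.
V₂: ΔP = 84, V ≈ 6 × 84^0.646 ≈ 105.01 kt.
ΔV over 12 h = 21.43 kt → 24 h equivalent = 21.43 × 24/12 ≈ 42.86 kt.
43 kt ≥ 30 kt ⇒ rapid intensification.

43 kt, yes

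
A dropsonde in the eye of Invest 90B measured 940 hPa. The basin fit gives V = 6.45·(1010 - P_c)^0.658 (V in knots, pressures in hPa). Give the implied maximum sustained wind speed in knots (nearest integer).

106 kt

ΔP = 1010 − 940 = 70 hPa.
70^0.658 ≈ 16.371.
V ≈ 6.45 × 16.371 ≈ 105.6 kt.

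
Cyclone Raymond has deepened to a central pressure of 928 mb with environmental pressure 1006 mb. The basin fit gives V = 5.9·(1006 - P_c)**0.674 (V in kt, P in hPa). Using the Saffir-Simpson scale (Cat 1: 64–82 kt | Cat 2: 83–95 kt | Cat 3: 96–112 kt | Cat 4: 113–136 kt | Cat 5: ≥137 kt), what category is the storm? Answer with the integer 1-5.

ΔP = 1006 − 928 = 78 mb.
V ≈ 5.9 × 78^0.674 = 5.9 × 18.85 ≈ 111 kt.
111 kt falls in the Category 3 band.

3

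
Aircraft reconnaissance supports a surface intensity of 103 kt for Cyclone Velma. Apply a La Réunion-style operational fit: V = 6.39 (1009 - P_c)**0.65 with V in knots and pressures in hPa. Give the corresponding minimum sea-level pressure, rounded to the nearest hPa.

937 hPa

ΔP = (V / 6.39)^(1/0.65) = (103/6.39)^1.538.
103/6.39 = 16.119; 16.119^1.538 ≈ 72.02 hPa.
P_c = 1009 − 72.02 = 936.98 ≈ 937 hPa.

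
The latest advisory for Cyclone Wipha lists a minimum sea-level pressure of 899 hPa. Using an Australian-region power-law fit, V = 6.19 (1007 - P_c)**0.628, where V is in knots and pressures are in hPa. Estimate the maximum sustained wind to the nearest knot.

117 kt

ΔP = 1007 − 899 = 108 hPa.
108^0.628 ≈ 18.923.
V ≈ 6.19 × 18.923 ≈ 117.1 kt.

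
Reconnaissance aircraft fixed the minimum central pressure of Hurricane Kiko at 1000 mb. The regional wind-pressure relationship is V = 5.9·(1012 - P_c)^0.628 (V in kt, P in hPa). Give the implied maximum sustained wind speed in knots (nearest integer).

ΔP = 1012 − 1000 = 12 mb.
12^0.628 ≈ 4.761.
V ≈ 5.9 × 4.761 ≈ 28.1 kt.

28 kt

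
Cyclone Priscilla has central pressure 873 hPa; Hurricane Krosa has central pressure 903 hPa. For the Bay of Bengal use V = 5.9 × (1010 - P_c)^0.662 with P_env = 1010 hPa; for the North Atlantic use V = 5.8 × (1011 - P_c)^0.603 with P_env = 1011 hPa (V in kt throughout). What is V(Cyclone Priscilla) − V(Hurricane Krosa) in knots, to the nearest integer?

56 kt

Cyclone Priscilla: ΔP = 137; V ≈ 5.9 × 137^0.662 ≈ 153.24 kt.
Hurricane Krosa: ΔP = 108; V ≈ 5.8 × 108^0.603 ≈ 97.63 kt.
Difference ≈ 153.24 − 97.63 = 55.61 → 56 kt.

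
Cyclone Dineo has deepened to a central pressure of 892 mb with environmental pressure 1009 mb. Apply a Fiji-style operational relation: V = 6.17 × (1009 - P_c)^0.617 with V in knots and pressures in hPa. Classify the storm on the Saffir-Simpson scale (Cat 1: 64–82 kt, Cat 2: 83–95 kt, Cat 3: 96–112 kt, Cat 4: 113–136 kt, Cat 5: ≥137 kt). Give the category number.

4

ΔP = 1009 − 892 = 117 mb.
V ≈ 6.17 × 117^0.617 = 6.17 × 18.88 ≈ 117 kt.
117 kt falls in the Category 4 band.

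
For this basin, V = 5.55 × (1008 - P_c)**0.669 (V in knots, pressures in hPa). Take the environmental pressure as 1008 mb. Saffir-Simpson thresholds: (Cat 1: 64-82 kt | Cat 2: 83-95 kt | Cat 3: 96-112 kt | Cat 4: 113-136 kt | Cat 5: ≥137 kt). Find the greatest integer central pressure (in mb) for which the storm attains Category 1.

Category 1 begins at V = 64 kt.
Required ΔP = (64/5.55)^(1/0.669) = 11.532^1.495 ≈ 38.66 mb.
P_c ≤ 1008 − 38.66 = 969.34, so the highest integer P_c is 969 mb.

969 mb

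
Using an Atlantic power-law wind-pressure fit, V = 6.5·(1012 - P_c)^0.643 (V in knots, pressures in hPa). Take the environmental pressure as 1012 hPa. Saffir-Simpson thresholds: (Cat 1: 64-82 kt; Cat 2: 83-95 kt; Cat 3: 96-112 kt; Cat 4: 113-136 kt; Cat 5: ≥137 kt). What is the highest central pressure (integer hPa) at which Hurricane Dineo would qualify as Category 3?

Category 3 begins at V = 96 kt.
Required ΔP = (96/6.5)^(1/0.643) = 14.769^1.555 ≈ 65.86 hPa.
P_c ≤ 1012 − 65.86 = 946.14, so the highest integer P_c is 946 hPa.

946 hPa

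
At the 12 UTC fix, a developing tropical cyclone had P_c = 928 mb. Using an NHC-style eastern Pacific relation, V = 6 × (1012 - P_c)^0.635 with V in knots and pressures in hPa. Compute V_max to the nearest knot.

ΔP = 1012 − 928 = 84 mb.
84^0.635 ≈ 16.669.
V ≈ 6 × 16.669 ≈ 100.0 kt.

100 kt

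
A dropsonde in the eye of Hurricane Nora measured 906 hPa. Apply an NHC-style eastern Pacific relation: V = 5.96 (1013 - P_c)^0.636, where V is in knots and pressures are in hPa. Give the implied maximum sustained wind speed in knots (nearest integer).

116 kt

ΔP = 1013 − 906 = 107 hPa.
107^0.636 ≈ 19.529.
V ≈ 5.96 × 19.529 ≈ 116.4 kt.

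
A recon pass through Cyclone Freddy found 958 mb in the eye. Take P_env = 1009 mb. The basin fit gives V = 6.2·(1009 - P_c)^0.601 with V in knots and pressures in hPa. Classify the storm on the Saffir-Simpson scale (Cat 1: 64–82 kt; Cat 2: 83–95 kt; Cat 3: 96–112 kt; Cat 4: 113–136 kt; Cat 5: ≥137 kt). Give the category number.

ΔP = 1009 − 958 = 51 mb.
V ≈ 6.2 × 51^0.601 = 6.2 × 10.62 ≈ 66 kt.
66 kt falls in the Category 1 band.

1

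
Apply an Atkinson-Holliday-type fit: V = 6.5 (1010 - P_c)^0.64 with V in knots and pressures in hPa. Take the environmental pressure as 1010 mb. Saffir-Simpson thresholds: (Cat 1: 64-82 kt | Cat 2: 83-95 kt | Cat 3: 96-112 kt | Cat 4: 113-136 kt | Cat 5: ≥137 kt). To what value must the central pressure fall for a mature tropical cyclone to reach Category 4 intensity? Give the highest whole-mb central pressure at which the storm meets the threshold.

Category 4 begins at V = 113 kt.
Required ΔP = (113/6.5)^(1/0.64) = 17.385^1.562 ≈ 86.65 mb.
P_c ≤ 1010 − 86.65 = 923.35, so the highest integer P_c is 923 mb.

923 mb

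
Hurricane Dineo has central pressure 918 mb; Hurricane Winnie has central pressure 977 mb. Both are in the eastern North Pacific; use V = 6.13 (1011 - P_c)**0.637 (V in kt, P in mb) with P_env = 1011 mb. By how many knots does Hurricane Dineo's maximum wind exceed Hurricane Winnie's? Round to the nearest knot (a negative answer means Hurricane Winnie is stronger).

52 kt

Hurricane Dineo: ΔP = 93; V ≈ 6.13 × 93^0.637 ≈ 110.00 kt.
Hurricane Winnie: ΔP = 34; V ≈ 6.13 × 34^0.637 ≈ 57.94 kt.
Difference ≈ 110.00 − 57.94 = 52.06 → 52 kt.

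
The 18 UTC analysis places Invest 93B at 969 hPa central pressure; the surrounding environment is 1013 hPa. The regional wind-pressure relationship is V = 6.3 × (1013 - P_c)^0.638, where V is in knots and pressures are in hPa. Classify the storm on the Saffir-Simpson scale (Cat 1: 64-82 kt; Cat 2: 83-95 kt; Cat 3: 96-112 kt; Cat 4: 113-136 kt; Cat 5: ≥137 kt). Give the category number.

ΔP = 1013 − 969 = 44 hPa.
V ≈ 6.3 × 44^0.638 = 6.3 × 11.18 ≈ 70 kt.
70 kt falls in the Category 1 band.

1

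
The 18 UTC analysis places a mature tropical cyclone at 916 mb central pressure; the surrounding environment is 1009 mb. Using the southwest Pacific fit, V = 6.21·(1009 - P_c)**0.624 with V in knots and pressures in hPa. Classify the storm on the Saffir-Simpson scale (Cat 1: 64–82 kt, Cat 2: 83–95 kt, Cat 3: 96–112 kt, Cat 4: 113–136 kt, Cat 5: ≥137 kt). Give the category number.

3

ΔP = 1009 − 916 = 93 mb.
V ≈ 6.21 × 93^0.624 = 6.21 × 16.92 ≈ 105 kt.
105 kt falls in the Category 3 band.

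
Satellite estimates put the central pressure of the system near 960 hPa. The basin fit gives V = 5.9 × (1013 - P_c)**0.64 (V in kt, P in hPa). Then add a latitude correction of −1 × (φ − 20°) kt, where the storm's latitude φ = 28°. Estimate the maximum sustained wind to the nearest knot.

ΔP = 1013 − 960 = 53 hPa.
53^0.64 ≈ 12.692.
V ≈ 5.9 × 12.692 ≈ 74.9 kt.
Latitude correction: −1 × (28 − 20) = -8 kt.
Corrected V ≈ 66.9 kt → 67 kt.

67 kt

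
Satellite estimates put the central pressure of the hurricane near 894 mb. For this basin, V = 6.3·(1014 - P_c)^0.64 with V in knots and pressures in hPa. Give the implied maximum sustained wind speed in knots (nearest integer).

135 kt

ΔP = 1014 − 894 = 120 mb.
120^0.64 ≈ 21.413.
V ≈ 6.3 × 21.413 ≈ 134.9 kt.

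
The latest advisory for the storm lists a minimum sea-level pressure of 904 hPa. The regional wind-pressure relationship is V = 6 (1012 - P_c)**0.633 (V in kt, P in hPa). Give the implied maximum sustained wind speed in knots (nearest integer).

ΔP = 1012 − 904 = 108 hPa.
108^0.633 ≈ 19.371.
V ≈ 6 × 19.371 ≈ 116.2 kt.

116 kt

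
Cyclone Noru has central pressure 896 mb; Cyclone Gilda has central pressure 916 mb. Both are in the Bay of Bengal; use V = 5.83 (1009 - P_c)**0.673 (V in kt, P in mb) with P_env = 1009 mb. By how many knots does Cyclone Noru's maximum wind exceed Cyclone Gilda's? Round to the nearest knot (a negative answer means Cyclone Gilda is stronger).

17 kt

Cyclone Noru: ΔP = 113; V ≈ 5.83 × 113^0.673 ≈ 140.41 kt.
Cyclone Gilda: ΔP = 93; V ≈ 5.83 × 93^0.673 ≈ 123.16 kt.
Difference ≈ 140.41 − 123.16 = 17.25 → 17 kt.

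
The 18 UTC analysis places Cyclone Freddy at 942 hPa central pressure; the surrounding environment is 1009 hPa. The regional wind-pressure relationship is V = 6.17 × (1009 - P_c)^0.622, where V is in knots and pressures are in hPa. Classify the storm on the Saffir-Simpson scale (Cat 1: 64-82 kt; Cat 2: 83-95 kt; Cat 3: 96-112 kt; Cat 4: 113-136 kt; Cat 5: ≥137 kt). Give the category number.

ΔP = 1009 − 942 = 67 hPa.
V ≈ 6.17 × 67^0.622 = 6.17 × 13.67 ≈ 84 kt.
84 kt falls in the Category 2 band.

2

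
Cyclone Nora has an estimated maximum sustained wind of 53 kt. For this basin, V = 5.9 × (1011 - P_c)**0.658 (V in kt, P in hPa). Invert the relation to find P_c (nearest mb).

983 mb

ΔP = (V / 5.9)^(1/0.658) = (53/5.9)^1.520.
53/5.9 = 8.983; 8.983^1.520 ≈ 28.12 mb.
P_c = 1011 − 28.12 = 982.88 ≈ 983 mb.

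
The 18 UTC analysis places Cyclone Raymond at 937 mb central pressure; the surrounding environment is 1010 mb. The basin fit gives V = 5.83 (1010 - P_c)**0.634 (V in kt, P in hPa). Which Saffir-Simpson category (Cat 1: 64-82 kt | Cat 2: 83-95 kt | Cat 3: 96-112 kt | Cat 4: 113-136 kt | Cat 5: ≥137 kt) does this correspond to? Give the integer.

ΔP = 1010 − 937 = 73 mb.
V ≈ 5.83 × 73^0.634 = 5.83 × 15.18 ≈ 89 kt.
89 kt falls in the Category 2 band.

2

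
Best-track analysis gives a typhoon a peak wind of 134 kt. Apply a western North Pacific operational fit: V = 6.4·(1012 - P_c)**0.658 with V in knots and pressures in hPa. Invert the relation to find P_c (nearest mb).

910 mb

ΔP = (V / 6.4)^(1/0.658) = (134/6.4)^1.520.
134/6.4 = 20.938; 20.938^1.520 ≈ 101.74 mb.
P_c = 1012 − 101.74 = 910.26 ≈ 910 mb.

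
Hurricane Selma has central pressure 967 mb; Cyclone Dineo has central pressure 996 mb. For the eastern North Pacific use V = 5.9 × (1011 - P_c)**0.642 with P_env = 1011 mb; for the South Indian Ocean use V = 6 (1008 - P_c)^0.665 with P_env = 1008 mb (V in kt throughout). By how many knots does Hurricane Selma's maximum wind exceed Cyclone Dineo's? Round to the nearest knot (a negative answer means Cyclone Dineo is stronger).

Hurricane Selma: ΔP = 44; V ≈ 5.9 × 44^0.642 ≈ 66.98 kt.
Cyclone Dineo: ΔP = 12; V ≈ 6 × 12^0.665 ≈ 31.32 kt.
Difference ≈ 66.98 − 31.32 = 35.66 → 36 kt.

36 kt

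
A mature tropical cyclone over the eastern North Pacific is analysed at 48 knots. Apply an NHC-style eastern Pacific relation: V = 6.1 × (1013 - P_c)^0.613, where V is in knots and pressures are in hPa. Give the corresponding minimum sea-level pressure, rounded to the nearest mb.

984 mb

ΔP = (V / 6.1)^(1/0.613) = (48/6.1)^1.631.
48/6.1 = 7.869; 7.869^1.631 ≈ 28.94 mb.
P_c = 1013 − 28.94 = 984.06 ≈ 984 mb.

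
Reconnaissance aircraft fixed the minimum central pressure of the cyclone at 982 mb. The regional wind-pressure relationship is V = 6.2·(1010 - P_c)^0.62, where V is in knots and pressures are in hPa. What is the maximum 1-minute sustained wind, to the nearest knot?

49 kt

ΔP = 1010 − 982 = 28 mb.
28^0.62 ≈ 7.893.
V ≈ 6.2 × 7.893 ≈ 48.9 kt.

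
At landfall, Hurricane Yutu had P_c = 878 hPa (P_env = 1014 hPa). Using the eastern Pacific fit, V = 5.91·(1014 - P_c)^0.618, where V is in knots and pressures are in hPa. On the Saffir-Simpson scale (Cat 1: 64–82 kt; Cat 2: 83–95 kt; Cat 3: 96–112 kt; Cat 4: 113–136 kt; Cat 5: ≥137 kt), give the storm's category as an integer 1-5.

ΔP = 1014 − 878 = 136 hPa.
V ≈ 5.91 × 136^0.618 = 5.91 × 20.82 ≈ 123 kt.
123 kt falls in the Category 4 band.

4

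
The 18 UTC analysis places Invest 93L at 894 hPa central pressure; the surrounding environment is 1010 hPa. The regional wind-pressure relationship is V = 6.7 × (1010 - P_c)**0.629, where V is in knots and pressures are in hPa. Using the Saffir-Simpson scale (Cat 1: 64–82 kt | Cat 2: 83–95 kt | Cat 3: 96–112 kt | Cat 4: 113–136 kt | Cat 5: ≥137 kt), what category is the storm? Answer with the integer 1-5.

4

ΔP = 1010 − 894 = 116 hPa.
V ≈ 6.7 × 116^0.629 = 6.7 × 19.89 ≈ 133 kt.
133 kt falls in the Category 4 band.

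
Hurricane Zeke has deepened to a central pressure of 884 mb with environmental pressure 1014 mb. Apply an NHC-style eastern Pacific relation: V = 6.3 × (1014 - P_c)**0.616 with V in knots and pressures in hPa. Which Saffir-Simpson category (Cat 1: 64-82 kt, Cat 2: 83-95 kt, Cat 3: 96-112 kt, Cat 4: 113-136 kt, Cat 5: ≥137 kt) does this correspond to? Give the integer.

4

ΔP = 1014 − 884 = 130 mb.
V ≈ 6.3 × 130^0.616 = 6.3 × 20.05 ≈ 126 kt.
126 kt falls in the Category 4 band.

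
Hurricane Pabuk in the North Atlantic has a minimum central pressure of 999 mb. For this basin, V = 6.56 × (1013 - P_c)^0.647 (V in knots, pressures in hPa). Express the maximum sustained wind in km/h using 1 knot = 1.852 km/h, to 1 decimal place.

67.0 km/h

ΔP = 1013 − 999 = 14 mb.
V ≈ 6.56 × 14^0.647 = 6.56 × 5.515 ≈ 36.178 kt.
36.178 × 1.852 ≈ 67.00 km/h → 67.0 km/h.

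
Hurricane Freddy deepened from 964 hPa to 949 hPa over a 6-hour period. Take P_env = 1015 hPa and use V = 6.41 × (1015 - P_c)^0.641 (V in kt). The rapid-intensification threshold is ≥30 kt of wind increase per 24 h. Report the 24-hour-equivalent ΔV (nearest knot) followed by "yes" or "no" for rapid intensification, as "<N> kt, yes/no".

57 kt, yes

V₁: ΔP = 51, V ≈ 6.41 × 51^0.641 ≈ 79.69 kt.
V₂: ΔP = 66, V ≈ 6.41 × 66^0.641 ≈ 94.01 kt.
ΔV over 6 h = 14.32 kt → 24 h equivalent = 14.32 × 24/6 ≈ 57.28 kt.
57 kt ≥ 30 kt ⇒ rapid intensification.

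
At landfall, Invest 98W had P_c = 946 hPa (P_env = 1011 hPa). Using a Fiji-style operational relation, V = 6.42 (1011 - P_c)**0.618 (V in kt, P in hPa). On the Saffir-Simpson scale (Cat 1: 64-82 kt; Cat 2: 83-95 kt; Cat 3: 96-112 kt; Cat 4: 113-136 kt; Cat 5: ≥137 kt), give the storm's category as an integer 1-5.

ΔP = 1011 − 946 = 65 hPa.
V ≈ 6.42 × 65^0.618 = 6.42 × 13.19 ≈ 85 kt.
85 kt falls in the Category 2 band.

2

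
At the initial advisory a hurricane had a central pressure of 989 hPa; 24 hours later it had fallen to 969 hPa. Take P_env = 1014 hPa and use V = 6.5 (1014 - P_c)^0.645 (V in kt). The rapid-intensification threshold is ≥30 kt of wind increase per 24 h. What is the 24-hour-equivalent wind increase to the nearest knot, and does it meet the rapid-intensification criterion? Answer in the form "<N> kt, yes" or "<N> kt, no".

V₁: ΔP = 25, V ≈ 6.5 × 25^0.645 ≈ 51.83 kt.
V₂: ΔP = 45, V ≈ 6.5 × 45^0.645 ≈ 75.72 kt.
ΔV over 24 h = 23.89 kt → 24 h equivalent = 23.89 × 24/24 ≈ 23.89 kt.
24 kt < 30 kt ⇒ not rapid intensification.

24 kt, no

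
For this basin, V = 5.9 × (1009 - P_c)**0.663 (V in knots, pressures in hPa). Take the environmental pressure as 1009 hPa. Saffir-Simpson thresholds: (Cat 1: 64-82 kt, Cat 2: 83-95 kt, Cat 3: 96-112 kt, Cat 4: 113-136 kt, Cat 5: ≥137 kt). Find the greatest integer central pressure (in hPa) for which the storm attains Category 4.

923 hPa

Category 4 begins at V = 113 kt.
Required ΔP = (113/5.9)^(1/0.663) = 19.153^1.508 ≈ 85.90 hPa.
P_c ≤ 1009 − 85.90 = 923.10, so the highest integer P_c is 923 hPa.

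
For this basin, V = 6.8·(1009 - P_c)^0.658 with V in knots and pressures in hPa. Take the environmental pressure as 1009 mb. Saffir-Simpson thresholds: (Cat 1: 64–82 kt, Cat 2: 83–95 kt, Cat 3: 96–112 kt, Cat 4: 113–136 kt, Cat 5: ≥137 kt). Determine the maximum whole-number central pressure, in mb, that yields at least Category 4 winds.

Category 4 begins at V = 113 kt.
Required ΔP = (113/6.8)^(1/0.658) = 16.618^1.520 ≈ 71.61 mb.
P_c ≤ 1009 − 71.61 = 937.39, so the highest integer P_c is 937 mb.

937 mb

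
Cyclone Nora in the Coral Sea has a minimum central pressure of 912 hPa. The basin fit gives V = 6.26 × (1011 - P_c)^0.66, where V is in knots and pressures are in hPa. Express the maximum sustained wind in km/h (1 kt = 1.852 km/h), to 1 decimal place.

ΔP = 1011 − 912 = 99 hPa.
V ≈ 6.26 × 99^0.66 = 6.26 × 20.755 ≈ 129.925 kt.
129.925 × 1.852 ≈ 240.62 km/h → 240.6 km/h.

240.6 km/h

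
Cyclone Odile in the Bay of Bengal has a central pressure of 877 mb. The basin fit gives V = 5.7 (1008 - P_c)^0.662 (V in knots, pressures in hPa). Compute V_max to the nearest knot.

ΔP = 1008 − 877 = 131 mb.
131^0.662 ≈ 25.214.
V ≈ 5.7 × 25.214 ≈ 143.7 kt.

144 kt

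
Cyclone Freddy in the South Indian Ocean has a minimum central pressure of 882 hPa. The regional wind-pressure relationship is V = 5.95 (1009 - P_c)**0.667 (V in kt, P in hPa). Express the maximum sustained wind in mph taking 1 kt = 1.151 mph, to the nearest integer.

ΔP = 1009 − 882 = 127 hPa.
V ≈ 5.95 × 127^0.667 = 5.95 × 25.307 ≈ 150.575 kt.
150.575 × 1.151 ≈ 173.31 mph → 173 mph.

173 mph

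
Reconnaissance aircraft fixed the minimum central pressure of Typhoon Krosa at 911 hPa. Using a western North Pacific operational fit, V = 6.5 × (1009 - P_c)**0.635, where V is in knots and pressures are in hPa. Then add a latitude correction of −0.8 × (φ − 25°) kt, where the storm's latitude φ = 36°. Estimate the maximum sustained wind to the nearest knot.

ΔP = 1009 − 911 = 98 hPa.
98^0.635 ≈ 18.384.
V ≈ 6.5 × 18.384 ≈ 119.5 kt.
Latitude correction: −0.8 × (36 − 25) = -8.8 kt.
Corrected V ≈ 110.7 kt → 111 kt.

111 kt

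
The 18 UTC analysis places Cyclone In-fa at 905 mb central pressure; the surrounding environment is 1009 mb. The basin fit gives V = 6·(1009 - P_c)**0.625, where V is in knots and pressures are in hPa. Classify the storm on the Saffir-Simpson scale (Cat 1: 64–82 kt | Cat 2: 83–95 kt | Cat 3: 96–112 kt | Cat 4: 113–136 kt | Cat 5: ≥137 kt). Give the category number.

3

ΔP = 1009 − 905 = 104 mb.
V ≈ 6 × 104^0.625 = 6 × 18.22 ≈ 109 kt.
109 kt falls in the Category 3 band.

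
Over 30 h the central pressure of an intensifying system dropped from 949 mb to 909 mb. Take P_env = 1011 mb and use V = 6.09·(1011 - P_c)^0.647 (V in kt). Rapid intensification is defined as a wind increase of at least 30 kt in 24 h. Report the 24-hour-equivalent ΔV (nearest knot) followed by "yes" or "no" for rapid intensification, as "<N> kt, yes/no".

V₁: ΔP = 62, V ≈ 6.09 × 62^0.647 ≈ 87.96 kt.
V₂: ΔP = 102, V ≈ 6.09 × 102^0.647 ≈ 121.39 kt.
ΔV over 30 h = 33.43 kt → 24 h equivalent = 33.43 × 24/30 ≈ 26.74 kt.
27 kt < 30 kt ⇒ not rapid intensification.

27 kt, no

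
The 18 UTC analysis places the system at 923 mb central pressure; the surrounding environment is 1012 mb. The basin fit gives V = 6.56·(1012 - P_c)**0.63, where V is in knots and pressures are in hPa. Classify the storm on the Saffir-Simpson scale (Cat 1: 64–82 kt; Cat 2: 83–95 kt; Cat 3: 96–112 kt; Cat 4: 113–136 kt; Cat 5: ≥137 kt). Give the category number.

3

ΔP = 1012 − 923 = 89 mb.
V ≈ 6.56 × 89^0.63 = 6.56 × 16.91 ≈ 111 kt.
111 kt falls in the Category 3 band.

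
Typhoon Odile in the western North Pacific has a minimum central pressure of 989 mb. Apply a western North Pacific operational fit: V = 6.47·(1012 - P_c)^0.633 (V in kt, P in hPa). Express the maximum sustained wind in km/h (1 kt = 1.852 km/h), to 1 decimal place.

ΔP = 1012 − 989 = 23 mb.
V ≈ 6.47 × 23^0.633 = 6.47 × 7.277 ≈ 47.085 kt.
47.085 × 1.852 ≈ 87.20 km/h → 87.2 km/h.

87.2 km/h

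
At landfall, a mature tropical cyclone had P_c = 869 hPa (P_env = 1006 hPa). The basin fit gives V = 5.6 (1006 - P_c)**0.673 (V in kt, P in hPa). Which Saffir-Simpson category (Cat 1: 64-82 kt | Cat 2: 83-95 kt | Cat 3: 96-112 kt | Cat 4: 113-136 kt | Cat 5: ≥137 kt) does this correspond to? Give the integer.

ΔP = 1006 − 869 = 137 hPa.
V ≈ 5.6 × 137^0.673 = 5.6 × 27.42 ≈ 154 kt.
154 kt falls in the Category 5 band.

5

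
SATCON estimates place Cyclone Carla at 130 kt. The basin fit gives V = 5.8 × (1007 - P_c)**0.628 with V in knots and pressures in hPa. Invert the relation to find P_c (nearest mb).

ΔP = (V / 5.8)^(1/0.628) = (130/5.8)^1.592.
130/5.8 = 22.414; 22.414^1.592 ≈ 141.42 mb.
P_c = 1007 − 141.42 = 865.58 ≈ 866 mb.

866 mb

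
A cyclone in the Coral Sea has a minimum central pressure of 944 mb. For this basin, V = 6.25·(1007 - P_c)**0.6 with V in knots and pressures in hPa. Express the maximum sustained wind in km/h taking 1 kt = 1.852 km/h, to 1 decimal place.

ΔP = 1007 − 944 = 63 mb.
V ≈ 6.25 × 63^0.6 = 6.25 × 12.012 ≈ 75.073 kt.
75.073 × 1.852 ≈ 139.04 km/h → 139.0 km/h.

139.0 km/h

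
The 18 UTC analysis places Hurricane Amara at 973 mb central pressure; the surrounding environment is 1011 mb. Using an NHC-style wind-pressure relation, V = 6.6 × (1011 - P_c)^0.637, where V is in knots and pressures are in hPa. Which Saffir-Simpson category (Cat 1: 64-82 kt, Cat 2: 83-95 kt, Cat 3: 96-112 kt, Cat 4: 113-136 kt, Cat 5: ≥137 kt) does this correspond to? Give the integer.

ΔP = 1011 − 973 = 38 mb.
V ≈ 6.6 × 38^0.637 = 6.6 × 10.15 ≈ 67 kt.
67 kt falls in the Category 1 band.

1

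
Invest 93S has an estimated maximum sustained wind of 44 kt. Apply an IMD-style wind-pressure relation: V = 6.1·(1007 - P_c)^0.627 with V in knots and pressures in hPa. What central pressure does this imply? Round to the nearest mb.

984 mb

ΔP = (V / 6.1)^(1/0.627) = (44/6.1)^1.595.
44/6.1 = 7.213; 7.213^1.595 ≈ 23.37 mb.
P_c = 1007 − 23.37 = 983.63 ≈ 984 mb.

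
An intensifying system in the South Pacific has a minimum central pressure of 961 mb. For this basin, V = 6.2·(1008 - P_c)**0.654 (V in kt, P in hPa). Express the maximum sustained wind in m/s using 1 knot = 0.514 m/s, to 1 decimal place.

ΔP = 1008 − 961 = 47 mb.
V ≈ 6.2 × 47^0.654 = 6.2 × 12.404 ≈ 76.903 kt.
76.903 × 0.514 ≈ 39.53 m/s → 39.5 m/s.

39.5 m/s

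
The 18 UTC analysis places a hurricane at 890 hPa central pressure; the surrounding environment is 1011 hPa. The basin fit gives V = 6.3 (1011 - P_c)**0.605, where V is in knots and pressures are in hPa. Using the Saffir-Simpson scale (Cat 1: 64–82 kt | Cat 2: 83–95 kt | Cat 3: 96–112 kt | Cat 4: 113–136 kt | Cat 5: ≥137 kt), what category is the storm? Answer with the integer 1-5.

ΔP = 1011 − 890 = 121 hPa.
V ≈ 6.3 × 121^0.605 = 6.3 × 18.20 ≈ 115 kt.
115 kt falls in the Category 4 band.

4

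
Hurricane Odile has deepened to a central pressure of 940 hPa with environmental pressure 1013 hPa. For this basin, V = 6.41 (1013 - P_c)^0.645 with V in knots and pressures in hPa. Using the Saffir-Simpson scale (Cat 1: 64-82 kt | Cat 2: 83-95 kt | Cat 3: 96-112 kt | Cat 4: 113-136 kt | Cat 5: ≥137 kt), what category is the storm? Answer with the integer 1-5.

ΔP = 1013 − 940 = 73 hPa.
V ≈ 6.41 × 73^0.645 = 6.41 × 15.92 ≈ 102 kt.
102 kt falls in the Category 3 band.

3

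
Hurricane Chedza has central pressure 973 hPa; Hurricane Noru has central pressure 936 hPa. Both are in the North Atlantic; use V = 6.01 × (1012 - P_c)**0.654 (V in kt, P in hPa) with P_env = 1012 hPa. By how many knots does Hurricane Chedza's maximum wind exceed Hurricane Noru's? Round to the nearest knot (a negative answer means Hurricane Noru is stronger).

-36 kt

Hurricane Chedza: ΔP = 39; V ≈ 6.01 × 39^0.654 ≈ 65.98 kt.
Hurricane Noru: ΔP = 76; V ≈ 6.01 × 76^0.654 ≈ 102.08 kt.
Difference ≈ 65.98 − 102.08 = -36.10 → -36 kt.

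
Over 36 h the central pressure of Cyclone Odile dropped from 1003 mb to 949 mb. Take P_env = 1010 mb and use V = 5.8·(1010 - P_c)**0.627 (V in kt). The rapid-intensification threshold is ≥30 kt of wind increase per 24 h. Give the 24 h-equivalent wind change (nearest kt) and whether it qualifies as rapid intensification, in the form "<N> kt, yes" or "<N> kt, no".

38 kt, yes

V₁: ΔP = 7, V ≈ 5.8 × 7^0.627 ≈ 19.65 kt.
V₂: ΔP = 61, V ≈ 5.8 × 61^0.627 ≈ 76.35 kt.
ΔV over 36 h = 56.70 kt → 24 h equivalent = 56.70 × 24/36 ≈ 37.80 kt.
38 kt ≥ 30 kt ⇒ rapid intensification.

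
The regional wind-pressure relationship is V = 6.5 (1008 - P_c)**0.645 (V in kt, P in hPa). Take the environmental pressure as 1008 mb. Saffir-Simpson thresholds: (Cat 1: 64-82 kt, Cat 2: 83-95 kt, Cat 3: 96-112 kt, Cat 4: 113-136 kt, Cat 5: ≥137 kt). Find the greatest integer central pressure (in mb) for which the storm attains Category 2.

956 mb

Category 2 begins at V = 83 kt.
Required ΔP = (83/6.5)^(1/0.645) = 12.769^1.550 ≈ 51.88 mb.
P_c ≤ 1008 − 51.88 = 956.12, so the highest integer P_c is 956 mb.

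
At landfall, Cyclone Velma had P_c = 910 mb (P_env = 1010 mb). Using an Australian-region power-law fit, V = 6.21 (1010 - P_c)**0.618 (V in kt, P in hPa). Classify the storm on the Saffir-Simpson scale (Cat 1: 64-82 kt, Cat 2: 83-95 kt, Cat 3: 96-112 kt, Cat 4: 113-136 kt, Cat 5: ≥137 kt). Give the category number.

ΔP = 1010 − 910 = 100 mb.
V ≈ 6.21 × 100^0.618 = 6.21 × 17.22 ≈ 107 kt.
107 kt falls in the Category 3 band.

3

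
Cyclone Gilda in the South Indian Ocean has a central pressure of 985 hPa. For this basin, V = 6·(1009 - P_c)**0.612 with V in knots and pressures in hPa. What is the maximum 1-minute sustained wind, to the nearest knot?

ΔP = 1009 − 985 = 24 hPa.
24^0.612 ≈ 6.993.
V ≈ 6 × 6.993 ≈ 42.0 kt.

42 kt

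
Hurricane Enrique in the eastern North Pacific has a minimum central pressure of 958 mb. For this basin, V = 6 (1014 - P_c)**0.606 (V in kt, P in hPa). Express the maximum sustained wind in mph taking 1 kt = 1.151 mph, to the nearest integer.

79 mph

ΔP = 1014 − 958 = 56 mb.
V ≈ 6 × 56^0.606 = 6 × 11.466 ≈ 68.794 kt.
68.794 × 1.151 ≈ 79.18 mph → 79 mph.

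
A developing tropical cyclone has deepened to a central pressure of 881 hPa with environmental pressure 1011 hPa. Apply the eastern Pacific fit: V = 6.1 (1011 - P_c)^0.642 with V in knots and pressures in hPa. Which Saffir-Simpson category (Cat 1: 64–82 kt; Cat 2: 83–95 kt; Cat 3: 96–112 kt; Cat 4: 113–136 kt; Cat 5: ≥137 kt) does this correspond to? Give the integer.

5

ΔP = 1011 − 881 = 130 hPa.
V ≈ 6.1 × 130^0.642 = 6.1 × 22.76 ≈ 139 kt.
139 kt falls in the Category 5 band.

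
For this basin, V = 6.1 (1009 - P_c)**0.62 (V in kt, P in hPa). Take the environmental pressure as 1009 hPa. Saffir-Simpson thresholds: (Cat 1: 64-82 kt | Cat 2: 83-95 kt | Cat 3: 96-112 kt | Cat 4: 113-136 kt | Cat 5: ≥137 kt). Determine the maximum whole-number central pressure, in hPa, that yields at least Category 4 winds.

898 hPa

Category 4 begins at V = 113 kt.
Required ΔP = (113/6.1)^(1/0.62) = 18.525^1.613 ≈ 110.86 hPa.
P_c ≤ 1009 − 110.86 = 898.14, so the highest integer P_c is 898 hPa.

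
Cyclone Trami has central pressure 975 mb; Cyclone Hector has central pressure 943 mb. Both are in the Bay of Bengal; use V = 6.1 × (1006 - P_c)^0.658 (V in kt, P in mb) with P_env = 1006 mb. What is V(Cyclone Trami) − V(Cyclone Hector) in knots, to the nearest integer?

-35 kt

Cyclone Trami: ΔP = 31; V ≈ 6.1 × 31^0.658 ≈ 58.43 kt.
Cyclone Hector: ΔP = 63; V ≈ 6.1 × 63^0.658 ≈ 93.17 kt.
Difference ≈ 58.43 − 93.17 = -34.74 → -35 kt.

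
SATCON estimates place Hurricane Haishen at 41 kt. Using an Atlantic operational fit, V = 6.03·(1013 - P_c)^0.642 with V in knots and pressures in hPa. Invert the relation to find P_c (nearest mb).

993 mb

ΔP = (V / 6.03)^(1/0.642) = (41/6.03)^1.558.
41/6.03 = 6.799; 6.799^1.558 ≈ 19.80 mb.
P_c = 1013 − 19.80 = 993.20 ≈ 993 mb.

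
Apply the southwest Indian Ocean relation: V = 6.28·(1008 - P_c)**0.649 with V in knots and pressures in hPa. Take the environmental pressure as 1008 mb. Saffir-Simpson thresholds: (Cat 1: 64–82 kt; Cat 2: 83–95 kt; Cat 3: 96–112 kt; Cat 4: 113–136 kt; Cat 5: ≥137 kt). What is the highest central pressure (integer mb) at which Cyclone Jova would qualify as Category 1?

Category 1 begins at V = 64 kt.
Required ΔP = (64/6.28)^(1/0.649) = 10.191^1.541 ≈ 35.77 mb.
P_c ≤ 1008 − 35.77 = 972.23, so the highest integer P_c is 972 mb.

972 mb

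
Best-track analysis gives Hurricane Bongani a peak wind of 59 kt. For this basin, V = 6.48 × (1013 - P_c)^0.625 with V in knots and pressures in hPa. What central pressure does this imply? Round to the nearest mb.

979 mb

ΔP = (V / 6.48)^(1/0.625) = (59/6.48)^1.600.
59/6.48 = 9.105; 9.105^1.600 ≈ 34.26 mb.
P_c = 1013 − 34.26 = 978.74 ≈ 979 mb.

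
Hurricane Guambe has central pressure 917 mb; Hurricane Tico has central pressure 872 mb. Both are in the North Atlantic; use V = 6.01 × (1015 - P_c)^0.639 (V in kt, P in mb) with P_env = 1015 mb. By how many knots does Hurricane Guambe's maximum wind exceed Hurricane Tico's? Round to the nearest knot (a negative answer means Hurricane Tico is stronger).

-31 kt

Hurricane Guambe: ΔP = 98; V ≈ 6.01 × 98^0.639 ≈ 112.53 kt.
Hurricane Tico: ΔP = 143; V ≈ 6.01 × 143^0.639 ≈ 143.26 kt.
Difference ≈ 112.53 − 143.26 = -30.73 → -31 kt.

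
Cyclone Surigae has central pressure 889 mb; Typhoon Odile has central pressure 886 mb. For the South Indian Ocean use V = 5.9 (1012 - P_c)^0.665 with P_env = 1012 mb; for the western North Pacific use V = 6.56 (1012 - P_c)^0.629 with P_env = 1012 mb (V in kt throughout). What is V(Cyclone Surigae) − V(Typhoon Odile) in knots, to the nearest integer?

7 kt

Cyclone Surigae: ΔP = 123; V ≈ 5.9 × 123^0.665 ≈ 144.76 kt.
Typhoon Odile: ΔP = 126; V ≈ 6.56 × 126^0.629 ≈ 137.42 kt.
Difference ≈ 144.76 − 137.42 = 7.34 → 7 kt.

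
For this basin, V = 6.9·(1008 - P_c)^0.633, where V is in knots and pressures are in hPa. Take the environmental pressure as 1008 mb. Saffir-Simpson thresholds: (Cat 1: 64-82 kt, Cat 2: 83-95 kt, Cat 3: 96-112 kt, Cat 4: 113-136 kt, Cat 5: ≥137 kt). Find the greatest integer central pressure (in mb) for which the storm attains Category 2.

957 mb

Category 2 begins at V = 83 kt.
Required ΔP = (83/6.9)^(1/0.633) = 12.029^1.580 ≈ 50.88 mb.
P_c ≤ 1008 − 50.88 = 957.12, so the highest integer P_c is 957 mb.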